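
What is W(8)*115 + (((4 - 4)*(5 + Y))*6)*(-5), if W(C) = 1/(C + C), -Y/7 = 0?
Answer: 115/16 ≈ 7.1875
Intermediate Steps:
Y = 0 (Y = -7*0 = 0)
W(C) = 1/(2*C)
W(8)*115 + (((4 - 4)*(5 + Y))*6)*(-5) = ((1/2)/8)*115 + (((4 - 4)*(5 + 0))*6)*(-5) = ((1/2)*(1/8))*115 + ((0*5)*6)*(-5) = (1/16)*115 + (0*6)*(-5) = 115/16 + 0*(-5) = 115/16 + 0 = 115/16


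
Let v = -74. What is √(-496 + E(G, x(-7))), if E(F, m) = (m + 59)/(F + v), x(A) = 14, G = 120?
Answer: 57*I*√322/46 ≈ 22.235*I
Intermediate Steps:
E(F, m) = (59 + m)/(-74 + F) (E(F, m) = (m + 59)/(F - 74) = (59 + m)/(-74 + F))
√(-496 + E(G, x(-7))) = √(-496 + (59 + 14)/(-74 + 120)) = √(-496 + 73/46) = √(-22743/46) = 57*I*√322/46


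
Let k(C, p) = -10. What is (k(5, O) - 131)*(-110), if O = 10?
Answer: 15510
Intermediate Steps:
(k(5, O) - 131)*(-110) = (-10 - 131)*(-110) = -141*(-110) = 15510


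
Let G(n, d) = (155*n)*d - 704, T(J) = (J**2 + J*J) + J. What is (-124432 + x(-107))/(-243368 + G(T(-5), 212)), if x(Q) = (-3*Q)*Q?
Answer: -158779/1234628 ≈ -0.12860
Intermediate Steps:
T(J) = J + 2*J**2 (T(J) = (J**2 + J**2) + J = 2*J**2 + J = J + 2*J**2)
x(Q) = -3*Q**2
G(n, d) = -704 + 155*d*n (G(n, d) = 155*d*n - 704 = -704 + 155*d*n)
(-124432 + x(-107))/(-243368 + G(T(-5), 212)) = (-124432 - 3*(-107)**2)/(-243368 + (-704 + 155*212*(-5*(1 + 2*(-5))))) = (-124432 - 3*11449)/(-243368 + (-704 + 155*212*(-5*(1 - 10)))) = (-124432 - 34347)/(-243368 + (-704 + 155*212*(-5*(-9)))) = -158779/(-243368 + (-704 + 155*212*45)) = -158779/(-243368 + (-704 + 1478700)) = -158779/(-243368 + 1477996) = -158779/1234628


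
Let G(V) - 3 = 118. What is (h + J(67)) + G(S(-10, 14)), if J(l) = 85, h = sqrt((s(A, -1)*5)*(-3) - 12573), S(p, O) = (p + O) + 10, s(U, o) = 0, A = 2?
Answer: 206 + 3*I*sqrt(1397) ≈ 206.0 + 112.13*I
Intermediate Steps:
S(p, O) = 10 + O + p (S(p, O) = (O + p) + 10 = 10 + O + p)
h = 3*I*sqrt(1397) (h = sqrt((0*5)*(-3) - 12573) = sqrt(0*(-3) - 12573) = sqrt(0 - 12573) = sqrt(-12573) = 3*I*sqrt(1397) ≈ 112.13*I)
G(V) = 121 (G(V) = 3 + 118 = 121)
(h + J(67)) + G(S(-10, 14)) = (3*I*sqrt(1397) + 85) + 121 = (85 + 3*I*sqrt(1397)) + 121 = 206 + 3*I*sqrt(1397)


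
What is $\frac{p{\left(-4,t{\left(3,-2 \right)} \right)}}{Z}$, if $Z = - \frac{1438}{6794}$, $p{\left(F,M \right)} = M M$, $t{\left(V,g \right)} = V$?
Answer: $- \frac{30573}{719} \approx -42.522$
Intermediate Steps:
$p{\left(F,M \right)} = M^{2}$
$Z = - \frac{719}{3397}$ ($Z = \left(-1438\right) \frac{1}{6794} = - \frac{719}{3397} \approx -0.21166$)
$\frac{p{\left(-4,t{\left(3,-2 \right)} \right)}}{Z} = \frac{3^{2}}{- \frac{719}{3397}} = 9 \left(- \frac{3397}{719}\right) = - \frac{30573}{719}$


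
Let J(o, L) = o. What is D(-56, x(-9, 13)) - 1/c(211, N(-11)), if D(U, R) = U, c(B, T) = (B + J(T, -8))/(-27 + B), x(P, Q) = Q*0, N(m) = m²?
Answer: -4694/83 ≈ -56.554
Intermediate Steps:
x(P, Q) = 0
c(B, T) = (B + T)/(-27 + B)
D(-56, x(-9, 13)) - 1/c(211, N(-11)) = -56 - 1/((211 + (-11)²)/(-27 + 211)) = -56 - 1/((211 + 121)/184) = -56 - 1/((1/184)*332) = -56 - 1/83/46 = -56 - 1*46/83 = -56 - 46/83 = -4694/83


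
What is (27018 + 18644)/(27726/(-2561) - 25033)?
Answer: -116940382/64137239 ≈ -1.8233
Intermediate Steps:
(27018 + 18644)/(27726/(-2561) - 25033) = 45662/(27726*(-1/2561) - 25033) = 45662/(-27726/2561 - 25033) = 45662/(-64137239/2561) = 45662*(-2561/64137239) = -116940382/64137239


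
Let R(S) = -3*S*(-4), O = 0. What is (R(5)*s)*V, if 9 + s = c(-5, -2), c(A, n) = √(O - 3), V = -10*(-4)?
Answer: -21600 + 2400*I*√3 ≈ -21600.0 + 4156.9*I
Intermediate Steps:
V = 40
c(A, n) = I*√3 (c(A, n) = √(0 - 3) = √(-3) = I*√3)
s = -9 + I*√3 ≈ -9.0 + 1.732*I
R(S) = 12*S
(R(5)*s)*V = ((12*5)*(-9 + I*√3))*40 = (60*(-9 + I*√3))*40 = (-540 + 60*I*√3)*40 = -21600 + 2400*I*√3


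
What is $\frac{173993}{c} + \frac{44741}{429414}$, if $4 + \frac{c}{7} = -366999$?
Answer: $\frac{40225538459}{1103173583694} \approx 0.036463$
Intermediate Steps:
$c = -2569021$ ($c = -28 + 7 \left(-366999\right) = -28 - 2568993 = -2569021$)
$\frac{173993}{c} + \frac{44741}{429414} = \frac{173993}{-2569021} + \frac{44741}{429414} = 173993 \left(- \frac{1}{2569021}\right) + 44741 \cdot \frac{1}{429414} = - \frac{173993}{2569021} + \frac{44741}{429414} = \frac{40225538459}{1103173583694}$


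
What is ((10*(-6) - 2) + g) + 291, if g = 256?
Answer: 485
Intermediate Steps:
((10*(-6) - 2) + g) + 291 = ((10*(-6) - 2) + 256) + 291 = ((-60 - 2) + 256) + 291 = (-62 + 256) + 291 = 194 + 291 = 485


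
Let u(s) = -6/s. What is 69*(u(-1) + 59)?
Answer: 4485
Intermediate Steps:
69*(u(-1) + 59) = 69*(-6/(-1) + 59) = 69*(-6*(-1) + 59) = 69*(6 + 59) = 69*65 = 4485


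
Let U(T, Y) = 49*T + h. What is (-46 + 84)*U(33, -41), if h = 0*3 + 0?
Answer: 61446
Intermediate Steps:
h = 0 (h = 0 + 0 = 0)
U(T, Y) = 49*T (U(T, Y) = 49*T + 0 = 49*T)
(-46 + 84)*U(33, -41) = (-46 + 84)*(49*33) = 38*1617 = 61446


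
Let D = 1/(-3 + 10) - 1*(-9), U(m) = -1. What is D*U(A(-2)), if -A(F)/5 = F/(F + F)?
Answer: -64/7 ≈ -9.1429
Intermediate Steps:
A(F) = -5/2 (A(F) = -5*F/(F + F) = -5*F/(2*F) = -5*F*1/(2*F) = -5*1/2 = -5/2)
D = 64/7 (D = 1/7 + 9 = 64/7 ≈ 9.1429)
D*U(A(-2)) = (64/7)*(-1) = -64/7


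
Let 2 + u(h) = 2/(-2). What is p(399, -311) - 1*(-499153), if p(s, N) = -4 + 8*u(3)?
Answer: 499125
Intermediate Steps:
u(h) = -3 (u(h) = -2 + 2/(-2) = -2 + 2*(-½) = -2 - 1 = -3)
p(s, N) = -28 (p(s, N) = -4 + 8*(-3) = -4 - 24 = -28)
p(399, -311) - 1*(-499153) = -28 - 1*(-499153) = -28 + 499153 = 499125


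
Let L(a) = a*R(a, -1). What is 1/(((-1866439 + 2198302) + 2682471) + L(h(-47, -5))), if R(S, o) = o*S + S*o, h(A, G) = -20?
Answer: 1/3013534 ≈ 3.3184e-7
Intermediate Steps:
R(S, o) = 2*S*o (R(S, o) = S*o + S*o = 2*S*o)
L(a) = -2*a² (L(a) = a*(2*a*(-1)) = a*(-2*a) = -2*a²)
1/(((-1866439 + 2198302) + 2682471) + L(h(-47, -5))) = 1/(((-1866439 + 2198302) + 2682471) - 2*(-20)²) = 1/((331863 + 2682471) - 2*400) = 1/(3014334 - 800) = 1/3013534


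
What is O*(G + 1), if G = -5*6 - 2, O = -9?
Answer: 279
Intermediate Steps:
G = -32 (G = -30 - 2 = -32)
O*(G + 1) = -9*(-32 + 1) = -9*(-31) = 279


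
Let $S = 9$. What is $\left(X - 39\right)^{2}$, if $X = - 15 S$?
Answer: $30276$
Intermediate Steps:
$X = -135$ ($X = \left(-15\right) 9 = -135$)
$\left(X - 39\right)^{2} = \left(-135 - 39\right)^{2} = \left(-174\right)^{2} = 30276$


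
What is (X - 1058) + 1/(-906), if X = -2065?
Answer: -2829439/906 ≈ -3123.0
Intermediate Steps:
(X - 1058) + 1/(-906) = (-2065 - 1058) + 1/(-906) = -3123 - 1/906 = -2829439/906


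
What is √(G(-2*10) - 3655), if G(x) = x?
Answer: 35*I*√3 ≈ 60.622*I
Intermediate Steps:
√(G(-2*10) - 3655) = √(-2*10 - 3655) = √(-20 - 3655) = √(-3675) = 35*I*√3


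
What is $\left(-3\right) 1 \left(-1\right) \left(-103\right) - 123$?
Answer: $-432$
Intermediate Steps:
$\left(-3\right) 1 \left(-1\right) \left(-103\right) - 123 = \left(-3\right) \left(-1\right) \left(-103\right) - 123 = 3 \left(-103\right) - 123 = -309 - 123 = -432$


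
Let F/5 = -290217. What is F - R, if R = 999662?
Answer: -2450747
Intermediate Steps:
F = -1451085 (F = 5*(-290217) = -1451085)
F - R = -1451085 - 1*999662 = -1451085 - 999662 = -2450747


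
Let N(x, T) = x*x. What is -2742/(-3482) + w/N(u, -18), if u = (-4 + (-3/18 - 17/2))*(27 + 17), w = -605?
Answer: 31597239/40224064 ≈ 0.78553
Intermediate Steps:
u = -1672/3 (u = (-4 + (-3*1/18 - 17*½))*44 = (-4 + (-⅙ - 17/2))*44 = (-4 - 26/3)*44 = -38/3*44 = -1672/3 ≈ -557.33)
N(x, T) = x²
-2742/(-3482) + w/N(u, -18) = -2742/(-3482) - 605/((-1672/3)²) = -2742*(-1/3482) - 605/2795584/9 = 1371/1741 - 605*9/2795584 = 1371/1741 - 45/23104 = 31597239/40224064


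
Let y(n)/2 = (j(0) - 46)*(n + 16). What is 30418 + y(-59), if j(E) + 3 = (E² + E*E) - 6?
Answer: 35148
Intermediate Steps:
j(E) = -9 + 2*E² (j(E) = -3 + ((E² + E*E) - 6) = -3 + ((E² + E²) - 6) = -3 + (2*E² - 6) = -3 + (-6 + 2*E²) = -9 + 2*E²)
y(n) = -1760 - 110*n (y(n) = 2*(((-9 + 2*0²) - 46)*(n + 16)) = 2*(((-9 + 2*0) - 46)*(16 + n)) = 2*(((-9 + 0) - 46)*(16 + n)) = 2*((-9 - 46)*(16 + n)) = 2*(-55*(16 + n)) = 2*(-880 - 55*n) = -1760 - 110*n)
30418 + y(-59) = 30418 + (-1760 - 110*(-59)) = 30418 + (-1760 + 6490) = 30418 + 4730 = 35148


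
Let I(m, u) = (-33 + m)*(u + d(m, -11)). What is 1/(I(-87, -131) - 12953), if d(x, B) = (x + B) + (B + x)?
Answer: 1/26287 ≈ 3.8042e-5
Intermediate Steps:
d(x, B) = 2*B + 2*x (d(x, B) = (B + x) + (B + x) = 2*B + 2*x)
I(m, u) = (-33 + m)*(-22 + u + 2*m) (I(m, u) = (-33 + m)*(u + (2*(-11) + 2*m)) = (-33 + m)*(u + (-22 + 2*m)) = (-33 + m)*(-22 + u + 2*m))
1/(I(-87, -131) - 12953) = 1/((726 - 88*(-87) - 33*(-131) + 2*(-87)**2 - 87*(-131)) - 12953) = 1/((726 + 7656 + 4323 + 2*7569 + 11397) - 12953) = 1/((726 + 7656 + 4323 + 15138 + 11397) - 12953) = 1/(39240 - 12953) = 1/26287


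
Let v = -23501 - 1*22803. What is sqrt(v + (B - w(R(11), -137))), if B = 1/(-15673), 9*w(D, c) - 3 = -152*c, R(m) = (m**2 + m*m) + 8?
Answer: 2*I*sqrt(26871064270771)/47019 ≈ 220.5*I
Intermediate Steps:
R(m) = 8 + 2*m**2 (R(m) = (m**2 + m**2) + 8 = 2*m**2 + 8 = 8 + 2*m**2)
w(D, c) = 1/3 - 152*c/9 (w(D, c) = 1/3 + (-152*c)/9 = 1/3 - 152*c/9)
B = -1/15673 ≈ -6.3804e-5
v = -46304 (v = -23501 - 22803 = -46304)
sqrt(v + (B - w(R(11), -137))) = sqrt(-46304 + (-1/15673 - (1/3 - 152/9*(-137)))) = sqrt(-46304 + (-1/15673 - (1/3 + 20824/9))) = sqrt(-46304 + (-1/15673 - 1*20827/9)) = sqrt(-46304 + (-1/15673 - 20827/9)) = sqrt(-46304 - 326421580/141057) = sqrt(-6857924908/141057) = 2*I*sqrt(26871064270771)/47019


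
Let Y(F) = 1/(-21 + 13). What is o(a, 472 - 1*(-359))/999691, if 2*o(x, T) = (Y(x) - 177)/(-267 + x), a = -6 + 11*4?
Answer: 1417/3662867824 ≈ 3.8686e-7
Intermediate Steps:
a = 38 (a = -6 + 44 = 38)
Y(F) = -⅛ (Y(F) = 1/(-8) = -⅛)
o(x, T) = -1417/(16*(-267 + x)) (o(x, T) = ((-⅛ - 177)/(-267 + x))/2 = (-1417/(8*(-267 + x)))/2 = -1417/(16*(-267 + x)))
o(a, 472 - 1*(-359))/999691 = -1417/(-4272 + 16*38)/999691 = -1417/(-4272 + 608)*(1/999691) = -1417/(-3664)*(1/999691) = -1417*(-1/3664)*(1/999691) = (1417/3664)*(1/999691) = 1417/3662867824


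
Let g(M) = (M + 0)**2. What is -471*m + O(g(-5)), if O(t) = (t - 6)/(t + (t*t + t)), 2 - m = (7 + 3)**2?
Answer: 31156669/675 ≈ 46158.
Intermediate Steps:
g(M) = M**2
m = -98 (m = 2 - (7 + 3)**2 = 2 - 1*10**2 = 2 - 1*100 = 2 - 100 = -98)
O(t) = (-6 + t)/(t**2 + 2*t) (O(t) = (-6 + t)/(t + (t**2 + t)) = (-6 + t)/(t + (t + t**2)) = (-6 + t)/(t**2 + 2*t))
-471*m + O(g(-5)) = -471*(-98) + (-6 + (-5)**2)/(((-5)**2)*(2 + (-5)**2)) = 46158 + (-6 + 25)/(25*(2 + 25)) = 46158 + (1/25)*19/27 = 46158 + (1/25)*(1/27)*19 = 46158 + 19/675 = 31156669/675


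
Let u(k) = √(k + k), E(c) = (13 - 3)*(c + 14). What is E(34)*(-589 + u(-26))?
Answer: -282720 + 960*I*√13 ≈ -2.8272e+5 + 3461.3*I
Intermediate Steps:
E(c) = 140 + 10*c (E(c) = 10*(14 + c) = 140 + 10*c)
u(k) = √2*√k (u(k) = √(2*k) = √2*√k)
E(34)*(-589 + u(-26)) = (140 + 10*34)*(-589 + √2*√(-26)) = (140 + 340)*(-589 + √2*(I*√26)) = 480*(-589 + 2*I*√13) = -282720 + 960*I*√13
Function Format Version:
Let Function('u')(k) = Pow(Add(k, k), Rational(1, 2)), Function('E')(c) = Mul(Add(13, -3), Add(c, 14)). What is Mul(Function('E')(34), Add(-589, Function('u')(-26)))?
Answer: Add(-282720, Mul(960, I, Pow(13, Rational(1, 2)))) ≈ Add(-2.8272e+5, Mul(3461.3, I))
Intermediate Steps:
Function('E')(c) = Add(140, Mul(10, c)) (Function('E')(c) = Mul(10, Add(14, c)) = Add(140, Mul(10, c)))
Function('u')(k) = Mul(Pow(2, Rational(1, 2)), Pow(k, Rational(1, 2))) (Function('u')(k) = Pow(Mul(2, k), Rational(1, 2)) = Mul(Pow(2, Rational(1, 2)), Pow(k, Rational(1, 2))))
Mul(Function('E')(34), Add(-589, Function('u')(-26))) = Mul(Add(140, Mul(10, 34)), Add(-589, Mul(Pow(2, Rational(1, 2)), Pow(-26, Rational(1, 2))))) = Mul(Add(140, 340), Add(-589, Mul(Pow(2, Rational(1, 2)), Mul(I, Pow(26, Rational(1, 2)))))) = Mul(480, Add(-589, Mul(2, I, Pow(13, Rational(1, 2))))) = Add(-282720, Mul(960, I, Pow(13, Rational(1, 2))))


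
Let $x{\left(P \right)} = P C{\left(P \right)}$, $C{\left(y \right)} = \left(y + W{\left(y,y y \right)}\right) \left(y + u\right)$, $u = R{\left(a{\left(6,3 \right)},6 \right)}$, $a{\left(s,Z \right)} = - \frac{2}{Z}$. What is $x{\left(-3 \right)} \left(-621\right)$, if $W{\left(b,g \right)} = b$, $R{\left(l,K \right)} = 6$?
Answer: $-33534$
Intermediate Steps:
$u = 6$
$C{\left(y \right)} = 2 y \left(6 + y\right)$ ($C{\left(y \right)} = \left(y + y\right) \left(y + 6\right) = 2 y \left(6 + y\right)$)
$x{\left(P \right)} = 2 P^{2} \left(6 + P\right)$ ($x{\left(P \right)} = P 2 P \left(6 + P\right) = 2 P^{2} \left(6 + P\right)$)
$x{\left(-3 \right)} \left(-621\right) = 2 \left(-3\right)^{2} \left(6 - 3\right) \left(-621\right) = 2 \cdot 9 \cdot 3 \left(-621\right) = 54 \left(-621\right) = -33534$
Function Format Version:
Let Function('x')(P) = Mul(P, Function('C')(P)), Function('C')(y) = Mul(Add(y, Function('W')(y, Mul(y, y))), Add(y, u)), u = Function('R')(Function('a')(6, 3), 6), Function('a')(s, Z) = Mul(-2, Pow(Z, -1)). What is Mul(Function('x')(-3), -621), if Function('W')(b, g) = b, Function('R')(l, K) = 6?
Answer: -33534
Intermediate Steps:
u = 6
Function('C')(y) = Mul(2, y, Add(6, y)) (Function('C')(y) = Mul(Add(y, y), Add(y, 6)) = Mul(Mul(2, y), Add(6, y)) = Mul(2, y, Add(6, y)))
Function('x')(P) = Mul(2, Pow(P, 2), Add(6, P)) (Function('x')(P) = Mul(P, Mul(2, P, Add(6, P))) = Mul(2, Pow(P, 2), Add(6, P)))
Mul(Function('x')(-3), -621) = Mul(Mul(2, Pow(-3, 2), Add(6, -3)), -621) = Mul(Mul(2, 9, 3), -621) = Mul(54, -621) = -33534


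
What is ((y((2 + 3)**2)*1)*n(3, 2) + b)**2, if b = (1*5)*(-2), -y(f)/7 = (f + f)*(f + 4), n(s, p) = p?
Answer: 412496100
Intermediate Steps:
y(f) = -14*f*(4 + f) (y(f) = -7*(f + f)*(f + 4) = -7*2*f*(4 + f) = -14*f*(4 + f))
b = -10 (b = 5*(-2) = -10)
((y((2 + 3)**2)*1)*n(3, 2) + b)**2 = ((-14*(2 + 3)**2*(4 + (2 + 3)**2)*1)*2 - 10)**2 = ((-14*5**2*(4 + 5**2)*1)*2 - 10)**2 = ((-14*25*(4 + 25)*1)*2 - 10)**2 = ((-14*25*29*1)*2 - 10)**2 = (-10150*1*2 - 10)**2 = (-10150*2 - 10)**2 = (-20300 - 10)**2 = (-20310)**2 = 412496100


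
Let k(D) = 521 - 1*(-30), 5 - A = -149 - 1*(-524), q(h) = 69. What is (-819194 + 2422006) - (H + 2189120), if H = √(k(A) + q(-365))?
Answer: -586308 - 2*√155 ≈ -5.8633e+5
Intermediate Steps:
A = -370 (A = 5 - (-149 - 1*(-524)) = 5 - (-149 + 524) = 5 - 1*375 = 5 - 375 = -370)
k(D) = 551 (k(D) = 521 + 30 = 551)
H = 2*√155 (H = √(551 + 69) = √620 = 2*√155 ≈ 24.900)
(-819194 + 2422006) - (H + 2189120) = (-819194 + 2422006) - (2*√155 + 2189120) = 1602812 - (2189120 + 2*√155) = 1602812 + (-2189120 - 2*√155) = -586308 - 2*√155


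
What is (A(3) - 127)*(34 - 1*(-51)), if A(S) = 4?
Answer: -10455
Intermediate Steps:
(A(3) - 127)*(34 - 1*(-51)) = (4 - 127)*(34 - 1*(-51)) = -123*(34 + 51) = -123*85 = -10455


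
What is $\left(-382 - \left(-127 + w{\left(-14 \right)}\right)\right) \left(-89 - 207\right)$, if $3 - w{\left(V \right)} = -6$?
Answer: $78144$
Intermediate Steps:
$w{\left(V \right)} = 9$ ($w{\left(V \right)} = 3 - -6 = 3 + 6 = 9$)
$\left(-382 - \left(-127 + w{\left(-14 \right)}\right)\right) \left(-89 - 207\right) = \left(-382 + \left(127 - 9\right)\right) \left(-89 - 207\right) = \left(-382 + \left(127 - 9\right)\right) \left(-296\right) = \left(-382 + 118\right) \left(-296\right) = \left(-264\right) \left(-296\right) = 78144$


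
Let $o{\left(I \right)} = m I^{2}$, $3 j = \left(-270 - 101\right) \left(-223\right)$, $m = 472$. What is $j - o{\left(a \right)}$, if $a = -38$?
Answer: $- \frac{1961971}{3} \approx -6.5399 \cdot 10^{5}$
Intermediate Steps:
$j = \frac{82733}{3}$ ($j = \frac{\left(-270 - 101\right) \left(-223\right)}{3} = \frac{\left(-371\right) \left(-223\right)}{3} = \frac{1}{3} \cdot 82733 = \frac{82733}{3} \approx 27578.0$)
$o{\left(I \right)} = 472 I^{2}$
$j - o{\left(a \right)} = \frac{82733}{3} - 472 \left(-38\right)^{2} = \frac{82733}{3} - 472 \cdot 1444 = \frac{82733}{3} - 681568 = - \frac{1961971}{3}$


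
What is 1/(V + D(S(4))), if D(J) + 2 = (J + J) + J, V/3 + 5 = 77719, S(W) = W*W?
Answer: 1/233188 ≈ 4.2884e-6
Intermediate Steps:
S(W) = W**2
V = 233142 (V = -15 + 3*77719 = -15 + 233157 = 233142)
D(J) = -2 + 3*J (D(J) = -2 + ((J + J) + J) = -2 + (2*J + J) = -2 + 3*J)
1/(V + D(S(4))) = 1/(233142 + (-2 + 3*4**2)) = 1/(233142 + (-2 + 3*16)) = 1/(233142 + (-2 + 48)) = 1/(233142 + 46) = 1/233188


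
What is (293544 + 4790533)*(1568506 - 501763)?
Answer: 5423403551211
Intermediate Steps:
(293544 + 4790533)*(1568506 - 501763) = 5084077*1066743 = 5423403551211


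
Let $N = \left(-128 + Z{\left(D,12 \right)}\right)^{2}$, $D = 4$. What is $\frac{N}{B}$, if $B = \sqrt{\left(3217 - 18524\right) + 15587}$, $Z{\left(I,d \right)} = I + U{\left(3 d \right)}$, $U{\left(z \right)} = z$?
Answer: $\frac{1936 \sqrt{70}}{35} \approx 462.79$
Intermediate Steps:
$Z{\left(I,d \right)} = I + 3 d$
$N = 7744$ ($N = \left(-128 + \left(4 + 3 \cdot 12\right)\right)^{2} = \left(-128 + \left(4 + 36\right)\right)^{2} = \left(-128 + 40\right)^{2} = \left(-88\right)^{2} = 7744$)
$B = 2 \sqrt{70}$ ($B = \sqrt{\left(3217 - 18524\right) + 15587} = \sqrt{-15307 + 15587} = \sqrt{280} = 2 \sqrt{70} \approx 16.733$)
$\frac{N}{B} = \frac{7744}{2 \sqrt{70}} = 7744 \frac{\sqrt{70}}{140} = \frac{1936 \sqrt{70}}{35}$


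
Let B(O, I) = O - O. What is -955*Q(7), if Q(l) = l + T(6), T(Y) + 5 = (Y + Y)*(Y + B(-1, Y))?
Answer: -70670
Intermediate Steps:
B(O, I) = 0
T(Y) = -5 + 2*Y² (T(Y) = -5 + (Y + Y)*(Y + 0) = -5 + (2*Y)*Y = -5 + 2*Y²)
Q(l) = 67 + l (Q(l) = l + (-5 + 2*6²) = l + (-5 + 2*36) = l + (-5 + 72) = l + 67 = 67 + l)
-955*Q(7) = -955*(67 + 7) = -955*74 = -70670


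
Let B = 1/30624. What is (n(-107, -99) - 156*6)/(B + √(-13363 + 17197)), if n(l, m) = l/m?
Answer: 85892896/10786913482749 - 2630384047104*√426/3595637827583 ≈ -15.099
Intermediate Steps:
B = 1/30624 ≈ 3.2654e-5
(n(-107, -99) - 156*6)/(B + √(-13363 + 17197)) = (-107/(-99) - 156*6)/(1/30624 + √(-13363 + 17197)) = (-107*(-1/99) - 936)/(1/30624 + √3834) = (107/99 - 936)/(1/30624 + 3*√426) = -92557/(99*(1/30624 + 3*√426))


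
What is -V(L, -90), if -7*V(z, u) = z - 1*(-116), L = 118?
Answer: 234/7 ≈ 33.429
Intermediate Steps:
V(z, u) = -116/7 - z/7 (V(z, u) = -(z - 1*(-116))/7 = -(z + 116)/7 = -(116 + z)/7 = -116/7 - z/7)
-V(L, -90) = -(-116/7 - ⅐*118) = -(-116/7 - 118/7) = -1*(-234/7) = 234/7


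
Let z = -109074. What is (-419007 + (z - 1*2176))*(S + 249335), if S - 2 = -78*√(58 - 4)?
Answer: -132212689609 + 124080138*√6 ≈ -1.3191e+11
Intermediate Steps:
S = 2 - 234*√6 (S = 2 - 78*√(58 - 4) = 2 - 234*√6 ≈ -571.18)
(-419007 + (z - 1*2176))*(S + 249335) = (-419007 + (-109074 - 1*2176))*((2 - 234*√6) + 249335) = (-419007 + (-109074 - 2176))*(249337 - 234*√6) = (-419007 - 111250)*(249337 - 234*√6) = -530257*(249337 - 234*√6) = -132212689609 + 124080138*√6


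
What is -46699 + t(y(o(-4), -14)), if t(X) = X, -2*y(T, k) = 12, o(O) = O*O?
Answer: -46705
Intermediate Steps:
o(O) = O**2
y(T, k) = -6 (y(T, k) = -1/2*12 = -6)
-46699 + t(y(o(-4), -14)) = -46699 - 6 = -46705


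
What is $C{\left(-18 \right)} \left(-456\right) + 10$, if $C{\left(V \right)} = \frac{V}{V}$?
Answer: $-446$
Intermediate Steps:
$C{\left(V \right)} = 1$
$C{\left(-18 \right)} \left(-456\right) + 10 = 1 \left(-456\right) + 10 = -456 + 10 = -446$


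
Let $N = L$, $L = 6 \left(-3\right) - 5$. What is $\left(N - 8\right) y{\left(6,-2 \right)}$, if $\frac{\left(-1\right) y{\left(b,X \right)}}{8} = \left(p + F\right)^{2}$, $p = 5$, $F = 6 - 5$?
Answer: $8928$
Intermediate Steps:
$F = 1$
$y{\left(b,X \right)} = -288$ ($y{\left(b,X \right)} = - 8 \left(5 + 1\right)^{2} = - 8 \cdot 6^{2} = \left(-8\right) 36 = -288$)
$L = -23$ ($L = -18 - 5 = -23$)
$N = -23$
$\left(N - 8\right) y{\left(6,-2 \right)} = \left(-23 - 8\right) \left(-288\right) = \left(-31\right) \left(-288\right) = 8928$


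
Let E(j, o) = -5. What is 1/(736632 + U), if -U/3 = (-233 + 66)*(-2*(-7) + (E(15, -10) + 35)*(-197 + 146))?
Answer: -1/22884 ≈ -4.3699e-5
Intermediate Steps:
U = -759516 (U = -3*(-233 + 66)*(-2*(-7) + (-5 + 35)*(-197 + 146)) = -(-501)*(14 + 30*(-51)) = -(-501)*(14 - 1530) = -(-501)*(-1516) = -3*253172 = -759516)
1/(736632 + U) = 1/(736632 - 759516) = 1/(-22884) = -1/22884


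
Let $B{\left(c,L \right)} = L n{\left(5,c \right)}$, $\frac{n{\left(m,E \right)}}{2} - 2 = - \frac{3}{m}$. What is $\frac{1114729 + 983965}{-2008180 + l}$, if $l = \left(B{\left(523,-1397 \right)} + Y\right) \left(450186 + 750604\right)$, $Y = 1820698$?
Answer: $\frac{1049347}{1090788466538} \approx 9.6201 \cdot 10^{-7}$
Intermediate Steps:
$n{\left(m,E \right)} = 4 - \frac{6}{m}$ ($n{\left(m,E \right)} = 4 + 2 \left(- \frac{3}{m}\right) = 4 - \frac{6}{m}$)
$B{\left(c,L \right)} = \frac{14 L}{5}$ ($B{\left(c,L \right)} = L \left(4 - \frac{6}{5}\right) = L \frac{14}{5} = \frac{14 L}{5}$)
$l = 2181578941256$ ($l = \left(\frac{14}{5} \left(-1397\right) + 1820698\right) \left(450186 + 750604\right) = \left(- \frac{19558}{5} + 1820698\right) 1200790 = \frac{9083932}{5} \cdot 1200790 = 2181578941256$)
$\frac{1114729 + 983965}{-2008180 + l} = \frac{1114729 + 983965}{-2008180 + 2181578941256} = \frac{2098694}{2181576933076} = 2098694 \cdot \frac{1}{2181576933076} = \frac{1049347}{1090788466538}$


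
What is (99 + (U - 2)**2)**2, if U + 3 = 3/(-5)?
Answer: 10621081/625 ≈ 16994.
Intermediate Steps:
U = -18/5 (U = -3 + 3/(-5) = -3 + 3*(-1/5) = -3 - 3/5 = -18/5 ≈ -3.6000)
(99 + (U - 2)**2)**2 = (99 + (-18/5 - 2)**2)**2 = (99 + (-28/5)**2)**2 = (99 + 784/25)**2 = (3259/25)**2 = 10621081/625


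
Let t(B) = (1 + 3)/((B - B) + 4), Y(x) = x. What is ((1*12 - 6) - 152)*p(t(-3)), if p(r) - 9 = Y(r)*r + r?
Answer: -1606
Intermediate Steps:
t(B) = 1 (t(B) = 4/(0 + 4) = 4/4 = 4*(¼) = 1)
p(r) = 9 + r + r² (p(r) = 9 + (r*r + r) = 9 + (r² + r) = 9 + (r + r²) = 9 + r + r²)
((1*12 - 6) - 152)*p(t(-3)) = ((1*12 - 6) - 152)*(9 + 1 + 1²) = ((12 - 6) - 152)*(9 + 1 + 1) = (6 - 152)*11 = -146*11 = -1606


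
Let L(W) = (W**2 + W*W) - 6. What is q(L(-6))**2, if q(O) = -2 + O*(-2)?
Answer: 17956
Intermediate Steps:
L(W) = -6 + 2*W**2 (L(W) = (W**2 + W**2) - 6 = 2*W**2 - 6 = -6 + 2*W**2)
q(O) = -2 - 2*O
q(L(-6))**2 = (-2 - 2*(-6 + 2*(-6)**2))**2 = (-2 - 2*(-6 + 2*36))**2 = (-2 - 2*(-6 + 72))**2 = (-2 - 2*66)**2 = (-2 - 132)**2 = (-134)**2 = 17956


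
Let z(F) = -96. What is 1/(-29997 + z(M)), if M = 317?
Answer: -1/30093 ≈ -3.3230e-5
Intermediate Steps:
1/(-29997 + z(M)) = 1/(-29997 - 96) = 1/(-30093) = -1/30093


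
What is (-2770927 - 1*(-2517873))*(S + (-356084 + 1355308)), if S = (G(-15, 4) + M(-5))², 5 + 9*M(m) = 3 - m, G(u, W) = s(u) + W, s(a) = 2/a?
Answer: -6321552349214/25 ≈ -2.5286e+11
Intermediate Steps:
G(u, W) = W + 2/u (G(u, W) = 2/u + W = W + 2/u)
M(m) = -2/9 - m/9 (M(m) = -5/9 + (3 - m)/9 = -5/9 + (⅓ - m/9) = -2/9 - m/9)
S = 441/25 (S = ((4 + 2/(-15)) + (-2/9 - ⅑*(-5)))² = ((4 + 2*(-1/15)) + (-2/9 + 5/9))² = ((4 - 2/15) + ⅓)² = (58/15 + ⅓)² = (21/5)² = 441/25 ≈ 17.640)
(-2770927 - 1*(-2517873))*(S + (-356084 + 1355308)) = (-2770927 - 1*(-2517873))*(441/25 + (-356084 + 1355308)) = (-2770927 + 2517873)*(441/25 + 999224) = -253054*24981041/25 = -6321552349214/25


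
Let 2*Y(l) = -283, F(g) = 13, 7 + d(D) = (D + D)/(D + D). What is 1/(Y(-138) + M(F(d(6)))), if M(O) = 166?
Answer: 2/49 ≈ 0.040816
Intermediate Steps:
d(D) = -6 (d(D) = -7 + (D + D)/(D + D) = -7 + (2*D)/((2*D)) = -7 + (2*D)*(1/(2*D)) = -7 + 1 = -6)
Y(l) = -283/2 (Y(l) = (½)*(-283) = -283/2)
1/(Y(-138) + M(F(d(6)))) = 1/(-283/2 + 166) = 1/(49/2) = 2/49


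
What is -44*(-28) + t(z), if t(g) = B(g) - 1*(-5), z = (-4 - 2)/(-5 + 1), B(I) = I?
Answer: 2477/2 ≈ 1238.5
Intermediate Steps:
z = 3/2 (z = -6/(-4) = -6*(-¼) = 3/2 ≈ 1.5000)
t(g) = 5 + g (t(g) = g - 1*(-5) = g + 5 = 5 + g)
-44*(-28) + t(z) = -44*(-28) + (5 + 3/2) = 1232 + 13/2 = 2477/2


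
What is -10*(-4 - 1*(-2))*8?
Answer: 160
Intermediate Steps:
-10*(-4 - 1*(-2))*8 = -10*(-4 + 2)*8 = -10*(-2)*8 = 20*8 = 160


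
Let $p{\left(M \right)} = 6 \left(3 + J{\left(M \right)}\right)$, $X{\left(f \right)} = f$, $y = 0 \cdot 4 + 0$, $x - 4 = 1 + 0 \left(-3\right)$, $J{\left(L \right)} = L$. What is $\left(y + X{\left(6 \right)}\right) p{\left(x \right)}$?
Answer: $288$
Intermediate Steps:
$x = 5$ ($x = 4 + \left(1 + 0 \left(-3\right)\right) = 4 + \left(1 + 0\right) = 4 + 1 = 5$)
$y = 0$ ($y = 0 + 0 = 0$)
$p{\left(M \right)} = 18 + 6 M$ ($p{\left(M \right)} = 6 \left(3 + M\right) = 18 + 6 M$)
$\left(y + X{\left(6 \right)}\right) p{\left(x \right)} = \left(0 + 6\right) \left(18 + 6 \cdot 5\right) = 6 \left(18 + 30\right) = 6 \cdot 48 = 288$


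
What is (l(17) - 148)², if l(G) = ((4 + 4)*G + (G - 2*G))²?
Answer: 196364169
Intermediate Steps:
l(G) = 49*G² (l(G) = (8*G - G)² = (7*G)² = 49*G²)
(l(17) - 148)² = (49*17² - 148)² = (49*289 - 148)² = (14161 - 148)² = 14013² = 196364169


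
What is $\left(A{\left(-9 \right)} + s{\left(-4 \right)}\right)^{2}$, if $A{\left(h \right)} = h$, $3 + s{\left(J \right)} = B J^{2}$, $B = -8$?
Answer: $19600$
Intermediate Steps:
$s{\left(J \right)} = -3 - 8 J^{2}$
$\left(A{\left(-9 \right)} + s{\left(-4 \right)}\right)^{2} = \left(-9 - \left(3 + 8 \left(-4\right)^{2}\right)\right)^{2} = \left(-9 - 131\right)^{2} = \left(-140\right)^{2} = 19600$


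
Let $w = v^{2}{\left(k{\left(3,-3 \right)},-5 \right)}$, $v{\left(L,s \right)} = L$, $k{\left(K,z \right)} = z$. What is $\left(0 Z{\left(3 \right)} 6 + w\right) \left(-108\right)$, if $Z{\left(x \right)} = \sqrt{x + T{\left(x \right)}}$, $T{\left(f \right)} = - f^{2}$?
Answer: $-972$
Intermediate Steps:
$Z{\left(x \right)} = \sqrt{x - x^{2}}$
$w = 9$ ($w = \left(-3\right)^{2} = 9$)
$\left(0 Z{\left(3 \right)} 6 + w\right) \left(-108\right) = \left(0 \sqrt{3 \left(1 - 3\right)} 6 + 9\right) \left(-108\right) = \left(0 \sqrt{3 \left(-2\right)} 6 + 9\right) \left(-108\right) = \left(0 \sqrt{-6} \cdot 6 + 9\right) \left(-108\right) = \left(0 i \sqrt{6} \cdot 6 + 9\right) \left(-108\right) = \left(0 \cdot 6 + 9\right) \left(-108\right) = \left(0 + 9\right) \left(-108\right) = 9 \left(-108\right) = -972$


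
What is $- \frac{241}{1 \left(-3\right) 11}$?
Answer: $\frac{241}{33} \approx 7.303$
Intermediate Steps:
$- \frac{241}{1 \left(-3\right) 11} = - \frac{241}{\left(-3\right) 11} = - \frac{241}{-33} = \left(-241\right) \left(- \frac{1}{33}\right) = \frac{241}{33}$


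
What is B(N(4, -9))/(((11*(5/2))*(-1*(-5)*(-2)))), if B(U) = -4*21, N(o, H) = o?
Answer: 84/275 ≈ 0.30545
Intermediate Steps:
B(U) = -84
B(N(4, -9))/(((11*(5/2))*(-1*(-5)*(-2)))) = -84/((11*(5/2))*(-1*(-5)*(-2))) = -84/((11*(5*(½)))*(5*(-2))) = -84/((11*(5/2))*(-10)) = -84/((55/2)*(-10)) = -84/(-275) = -84*(-1/275) = 84/275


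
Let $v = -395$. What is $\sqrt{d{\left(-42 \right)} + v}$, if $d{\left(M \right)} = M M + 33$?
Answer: $\sqrt{1402} \approx 37.443$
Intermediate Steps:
$d{\left(M \right)} = 33 + M^{2}$ ($d{\left(M \right)} = M^{2} + 33 = 33 + M^{2}$)
$\sqrt{d{\left(-42 \right)} + v} = \sqrt{\left(33 + \left(-42\right)^{2}\right) - 395} = \sqrt{\left(33 + 1764\right) - 395} = \sqrt{1797 - 395} = \sqrt{1402}$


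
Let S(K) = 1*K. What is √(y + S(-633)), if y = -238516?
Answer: I*√239149 ≈ 489.03*I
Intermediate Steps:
S(K) = K
√(y + S(-633)) = √(-238516 - 633) = √(-239149) = I*√239149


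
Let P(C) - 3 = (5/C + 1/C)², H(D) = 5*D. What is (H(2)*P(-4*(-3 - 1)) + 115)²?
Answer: 21949225/1024 ≈ 21435.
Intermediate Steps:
P(C) = 3 + 36/C² (P(C) = 3 + (5/C + 1/C)² = 3 + (6/C)² = 3 + 36/C²)
(H(2)*P(-4*(-3 - 1)) + 115)² = ((5*2)*(3 + 36/(-4*(-3 - 1))²) + 115)² = (10*(3 + 36/(-4*(-4))²) + 115)² = (10*(3 + 36/16²) + 115)² = (10*(3 + 36*(1/256)) + 115)² = (10*(3 + 9/64) + 115)² = (10*(201/64) + 115)² = (1005/32 + 115)² = (4685/32)² = 21949225/1024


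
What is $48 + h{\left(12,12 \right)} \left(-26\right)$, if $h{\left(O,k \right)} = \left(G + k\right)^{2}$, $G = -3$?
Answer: $-2058$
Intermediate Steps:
$h{\left(O,k \right)} = \left(-3 + k\right)^{2}$
$48 + h{\left(12,12 \right)} \left(-26\right) = 48 + \left(-3 + 12\right)^{2} \left(-26\right) = 48 + 9^{2} \left(-26\right) = 48 + 81 \left(-26\right) = 48 - 2106 = -2058$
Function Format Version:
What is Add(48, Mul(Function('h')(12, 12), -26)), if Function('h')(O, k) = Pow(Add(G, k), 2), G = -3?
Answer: -2058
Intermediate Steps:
Function('h')(O, k) = Pow(Add(-3, k), 2)
Add(48, Mul(Function('h')(12, 12), -26)) = Add(48, Mul(Pow(Add(-3, 12), 2), -26)) = Add(48, Mul(Pow(9, 2), -26)) = Add(48, Mul(81, -26)) = Add(48, -2106) = -2058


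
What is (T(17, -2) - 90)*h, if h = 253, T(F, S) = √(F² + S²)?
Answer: -22770 + 253*√293 ≈ -18439.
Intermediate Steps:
(T(17, -2) - 90)*h = (√(17² + (-2)²) - 90)*253 = (√(289 + 4) - 90)*253 = (√293 - 90)*253 = (-90 + √293)*253 = -22770 + 253*√293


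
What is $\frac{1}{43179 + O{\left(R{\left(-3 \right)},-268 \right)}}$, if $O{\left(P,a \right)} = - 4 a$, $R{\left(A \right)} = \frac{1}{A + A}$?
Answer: $\frac{1}{44251} \approx 2.2598 \cdot 10^{-5}$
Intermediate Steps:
$R{\left(A \right)} = \frac{1}{2 A}$
$\frac{1}{43179 + O{\left(R{\left(-3 \right)},-268 \right)}} = \frac{1}{43179 - -1072} = \frac{1}{43179 + 1072} = \frac{1}{44251}$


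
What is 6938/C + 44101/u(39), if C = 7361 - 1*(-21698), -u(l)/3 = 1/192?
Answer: -82017974438/29059 ≈ -2.8225e+6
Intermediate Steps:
u(l) = -1/64 (u(l) = -3/192 = -3*1/192 = -1/64)
C = 29059 (C = 7361 + 21698 = 29059)
6938/C + 44101/u(39) = 6938/29059 + 44101/(-1/64) = 6938*(1/29059) + 44101*(-64) = 6938/29059 - 2822464 = -82017974438/29059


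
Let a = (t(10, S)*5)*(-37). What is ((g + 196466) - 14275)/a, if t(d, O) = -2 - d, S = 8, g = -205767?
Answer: -5894/555 ≈ -10.620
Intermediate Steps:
a = 2220 (a = ((-2 - 1*10)*5)*(-37) = ((-2 - 10)*5)*(-37) = -12*5*(-37) = -60*(-37) = 2220)
((g + 196466) - 14275)/a = ((-205767 + 196466) - 14275)/2220 = (-9301 - 14275)*(1/2220) = -23576*1/2220 = -5894/555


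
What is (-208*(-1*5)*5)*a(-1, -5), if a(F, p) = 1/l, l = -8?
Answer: -650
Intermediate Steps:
a(F, p) = -⅛ (a(F, p) = 1/(-8) = -⅛)
(-208*(-1*5)*5)*a(-1, -5) = -208*(-1*5)*5*(-⅛) = -(-1040)*5*(-⅛) = -208*(-25)*(-⅛) = 5200*(-⅛) = -650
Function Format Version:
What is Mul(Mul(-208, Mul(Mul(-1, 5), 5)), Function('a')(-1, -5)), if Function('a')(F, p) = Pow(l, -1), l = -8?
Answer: -650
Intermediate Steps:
Function('a')(F, p) = Rational(-1, 8) (Function('a')(F, p) = Pow(-8, -1) = Rational(-1, 8))
Mul(Mul(-208, Mul(Mul(-1, 5), 5)), Function('a')(-1, -5)) = Mul(Mul(-208, Mul(Mul(-1, 5), 5)), Rational(-1, 8)) = Mul(Mul(-208, Mul(-5, 5)), Rational(-1, 8)) = Mul(Mul(-208, -25), Rational(-1, 8)) = Mul(5200, Rational(-1, 8)) = -650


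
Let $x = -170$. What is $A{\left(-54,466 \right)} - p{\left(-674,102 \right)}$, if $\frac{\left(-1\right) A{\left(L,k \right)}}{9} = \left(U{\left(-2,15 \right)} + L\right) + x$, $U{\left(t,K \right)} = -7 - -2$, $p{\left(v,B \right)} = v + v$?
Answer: $3409$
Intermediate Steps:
$p{\left(v,B \right)} = 2 v$
$U{\left(t,K \right)} = -5$ ($U{\left(t,K \right)} = -7 + 2 = -5$)
$A{\left(L,k \right)} = 1575 - 9 L$ ($A{\left(L,k \right)} = - 9 \left(\left(-5 + L\right) - 170\right) = - 9 \left(-175 + L\right) = 1575 - 9 L$)
$A{\left(-54,466 \right)} - p{\left(-674,102 \right)} = \left(1575 - -486\right) - 2 \left(-674\right) = \left(1575 + 486\right) - -1348 = 2061 + 1348 = 3409$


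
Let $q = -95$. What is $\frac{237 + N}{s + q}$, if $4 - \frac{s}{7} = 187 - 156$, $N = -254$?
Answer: $\frac{17}{284} \approx 0.059859$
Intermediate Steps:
$s = -189$ ($s = 28 - 7 \left(187 - 156\right) = 28 - 217 = -189$)
$\frac{237 + N}{s + q} = \frac{237 - 254}{-189 - 95} = - \frac{17}{-284} = \left(-17\right) \left(- \frac{1}{284}\right) = \frac{17}{284}$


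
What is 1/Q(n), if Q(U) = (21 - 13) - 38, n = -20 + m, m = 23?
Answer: -1/30 ≈ -0.033333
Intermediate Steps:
n = 3 (n = -20 + 23 = 3)
Q(U) = -30 (Q(U) = 8 - 38 = -30)
1/Q(n) = 1/(-30) = -1/30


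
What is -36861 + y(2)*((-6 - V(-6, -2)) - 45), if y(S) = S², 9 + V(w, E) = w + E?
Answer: -36997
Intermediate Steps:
V(w, E) = -9 + E + w (V(w, E) = -9 + (w + E) = -9 + (E + w) = -9 + E + w)
-36861 + y(2)*((-6 - V(-6, -2)) - 45) = -36861 + 2²*((-6 - (-9 - 2 - 6)) - 45) = -36861 + 4*((-6 - 1*(-17)) - 45) = -36861 + 4*((-6 + 17) - 45) = -36861 + 4*(11 - 45) = -36861 + 4*(-34) = -36861 - 136 = -36997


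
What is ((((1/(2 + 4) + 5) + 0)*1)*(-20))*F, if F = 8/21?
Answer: -2480/63 ≈ -39.365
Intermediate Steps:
F = 8/21 (F = 8*(1/21) = 8/21 ≈ 0.38095)
((((1/(2 + 4) + 5) + 0)*1)*(-20))*F = ((((1/(2 + 4) + 5) + 0)*1)*(-20))*(8/21) = ((((1/6 + 5) + 0)*1)*(-20))*(8/21) = ((((⅙ + 5) + 0)*1)*(-20))*(8/21) = (((31/6 + 0)*1)*(-20))*(8/21) = (((31/6)*1)*(-20))*(8/21) = ((31/6)*(-20))*(8/21) = -310/3*8/21 = -2480/63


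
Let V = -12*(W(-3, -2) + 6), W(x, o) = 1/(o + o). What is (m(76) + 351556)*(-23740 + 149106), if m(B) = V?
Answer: 44064519242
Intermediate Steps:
W(x, o) = 1/(2*o)
V = -69 (V = -12*((½)/(-2) + 6) = -12*((½)*(-½) + 6) = -12*(-¼ + 6) = -12*23/4 = -69)
m(B) = -69
(m(76) + 351556)*(-23740 + 149106) = (-69 + 351556)*(-23740 + 149106) = 351487*125366 = 44064519242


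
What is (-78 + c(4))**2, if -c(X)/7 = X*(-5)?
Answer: 3844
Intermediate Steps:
c(X) = 35*X (c(X) = -7*X*(-5) = -(-35)*X = 35*X)
(-78 + c(4))**2 = (-78 + 35*4)**2 = (-78 + 140)**2 = 62**2 = 3844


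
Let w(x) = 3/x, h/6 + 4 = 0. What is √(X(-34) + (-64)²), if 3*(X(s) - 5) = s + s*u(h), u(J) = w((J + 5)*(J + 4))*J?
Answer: √332357595/285 ≈ 63.967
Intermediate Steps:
h = -24 (h = -24 + 6*0 = -24 + 0 = -24)
u(J) = 3*J/((4 + J)*(5 + J)) (u(J) = (3/(((J + 5)*(J + 4))))*J = (3/(((5 + J)*(4 + J))))*J = (3/(((4 + J)*(5 + J))))*J = (3*(1/((4 + J)*(5 + J))))*J = (3/((4 + J)*(5 + J)))*J = 3*J/((4 + J)*(5 + J)))
X(s) = 5 + 77*s/285 (X(s) = 5 + (s + s*(3*(-24)/(20 + (-24)² + 9*(-24))))/3 = 5 + (s + s*(3*(-24)/(20 + 576 - 216)))/3 = 5 + (s + s*(3*(-24)/380))/3 = 5 + (s + s*(3*(-24)*(1/380)))/3 = 5 + (s + s*(-18/95))/3 = 5 + (s - 18*s/95)/3 = 5 + (77*s/95)/3 = 5 + 77*s/285)
√(X(-34) + (-64)²) = √((5 + (77/285)*(-34)) + (-64)²) = √((5 - 2618/285) + 4096) = √(-1193/285 + 4096) = √(1166167/285) = √332357595/285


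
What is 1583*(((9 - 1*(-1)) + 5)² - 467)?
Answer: -383086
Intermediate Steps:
1583*(((9 - 1*(-1)) + 5)² - 467) = 1583*(((9 + 1) + 5)² - 467) = 1583*((10 + 5)² - 467) = 1583*(15² - 467) = 1583*(225 - 467) = 1583*(-242) = -383086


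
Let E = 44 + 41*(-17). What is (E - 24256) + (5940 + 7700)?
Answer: -11269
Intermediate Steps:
E = -653 (E = 44 - 697 = -653)
(E - 24256) + (5940 + 7700) = (-653 - 24256) + (5940 + 7700) = -24909 + 13640 = -11269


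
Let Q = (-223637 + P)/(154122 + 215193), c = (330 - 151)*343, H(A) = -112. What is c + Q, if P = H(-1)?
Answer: 2519401034/41035 ≈ 61396.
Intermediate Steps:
c = 61397 (c = 179*343 = 61397)
P = -112
Q = -24861/41035 (Q = (-223637 - 112)/(154122 + 215193) = -223749/369315 = -223749*1/369315 = -24861/41035 ≈ -0.60585)
c + Q = 61397 - 24861/41035 = 2519401034/41035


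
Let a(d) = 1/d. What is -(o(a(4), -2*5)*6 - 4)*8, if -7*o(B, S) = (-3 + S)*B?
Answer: 68/7 ≈ 9.7143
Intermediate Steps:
a(d) = 1/d
o(B, S) = -B*(-3 + S)/7 (o(B, S) = -(-3 + S)*B/7 = -B*(-3 + S)/7)
-(o(a(4), -2*5)*6 - 4)*8 = -(((1/7)*(3 - (-2)*5)/4)*6 - 4)*8 = -(((1/7)*(1/4)*(3 - 1*(-10)))*6 - 4)*8 = -(((1/7)*(1/4)*(3 + 10))*6 - 4)*8 = -(((1/7)*(1/4)*13)*6 - 4)*8 = -((13/28)*6 - 4)*8 = -(39/14 - 4)*8 = -1*(-17/14)*8 = (17/14)*8 = 68/7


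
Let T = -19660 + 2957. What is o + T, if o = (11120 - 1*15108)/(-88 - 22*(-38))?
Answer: -3124458/187 ≈ -16708.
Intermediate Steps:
T = -16703
o = -997/187 (o = (11120 - 15108)/(-88 + 836) = -3988/748 = -3988*1/748 = -997/187 ≈ -5.3316)
o + T = -997/187 - 16703 = -3124458/187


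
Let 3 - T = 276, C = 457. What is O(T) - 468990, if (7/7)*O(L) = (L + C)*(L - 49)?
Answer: -528238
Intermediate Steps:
T = -273 (T = 3 - 1*276 = 3 - 276 = -273)
O(L) = (-49 + L)*(457 + L) (O(L) = (L + 457)*(L - 49) = (457 + L)*(-49 + L) = (-49 + L)*(457 + L))
O(T) - 468990 = (-22393 + (-273)**2 + 408*(-273)) - 468990 = (-22393 + 74529 - 111384) - 468990 = -59248 - 468990 = -528238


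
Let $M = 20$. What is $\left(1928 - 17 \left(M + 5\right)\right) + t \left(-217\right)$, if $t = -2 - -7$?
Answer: $418$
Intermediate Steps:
$t = 5$ ($t = -2 + 7 = 5$)
$\left(1928 - 17 \left(M + 5\right)\right) + t \left(-217\right) = \left(1928 - 17 \left(20 + 5\right)\right) + 5 \left(-217\right) = \left(1928 - 425\right) - 1085 = 1503 - 1085 = 418$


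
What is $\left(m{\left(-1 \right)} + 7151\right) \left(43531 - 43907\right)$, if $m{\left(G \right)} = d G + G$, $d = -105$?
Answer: $-2727880$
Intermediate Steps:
$m{\left(G \right)} = - 104 G$ ($m{\left(G \right)} = - 105 G + G = - 104 G$)
$\left(m{\left(-1 \right)} + 7151\right) \left(43531 - 43907\right) = \left(\left(-104\right) \left(-1\right) + 7151\right) \left(43531 - 43907\right) = \left(104 + 7151\right) \left(-376\right) = 7255 \left(-376\right) = -2727880$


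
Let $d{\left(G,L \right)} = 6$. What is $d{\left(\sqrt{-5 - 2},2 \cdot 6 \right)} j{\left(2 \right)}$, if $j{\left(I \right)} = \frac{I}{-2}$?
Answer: $-6$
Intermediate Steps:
$j{\left(I \right)} = - \frac{I}{2}$ ($j{\left(I \right)} = I \left(- \frac{1}{2}\right) = - \frac{I}{2}$)
$d{\left(\sqrt{-5 - 2},2 \cdot 6 \right)} j{\left(2 \right)} = 6 \left(\left(- \frac{1}{2}\right) 2\right) = 6 \left(-1\right) = -6$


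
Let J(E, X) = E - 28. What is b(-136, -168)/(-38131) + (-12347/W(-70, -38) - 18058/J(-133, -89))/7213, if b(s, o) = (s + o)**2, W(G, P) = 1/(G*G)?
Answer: -371523480711590/44281263383 ≈ -8390.1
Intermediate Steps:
W(G, P) = G**(-2) (W(G, P) = 1/(G**2) = G**(-2))
J(E, X) = -28 + E
b(s, o) = (o + s)**2
b(-136, -168)/(-38131) + (-12347/W(-70, -38) - 18058/J(-133, -89))/7213 = (-168 - 136)**2/(-38131) + (-12347/((-70)**(-2)) - 18058/(-28 - 133))/7213 = (-304)**2*(-1/38131) + (-12347/1/4900 - 18058/(-161))*(1/7213) = 92416*(-1/38131) + (-12347*4900 - 18058*(-1/161))*(1/7213) = -92416/38131 + (-60500300 + 18058/161)*(1/7213) = -92416/38131 - 9740530242/161*1/7213 = -92416/38131 - 9740530242/1161293 = -371523480711590/44281263383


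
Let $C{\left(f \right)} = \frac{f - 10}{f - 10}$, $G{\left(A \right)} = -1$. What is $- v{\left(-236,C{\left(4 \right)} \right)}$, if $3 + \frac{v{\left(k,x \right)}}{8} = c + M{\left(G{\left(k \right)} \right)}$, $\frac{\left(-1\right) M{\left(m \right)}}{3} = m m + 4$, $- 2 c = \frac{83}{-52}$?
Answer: $\frac{1789}{13} \approx 137.62$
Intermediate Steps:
$c = \frac{83}{104}$ ($c = - \frac{83 \frac{1}{-52}}{2} = - \frac{83 \left(- \frac{1}{52}\right)}{2} = \left(- \frac{1}{2}\right) \left(- \frac{83}{52}\right) = \frac{83}{104} \approx 0.79808$)
$M{\left(m \right)} = -12 - 3 m^{2}$ ($M{\left(m \right)} = - 3 \left(m m + 4\right) = - 3 \left(m^{2} + 4\right) = - 3 \left(4 + m^{2}\right) = -12 - 3 m^{2}$)
$C{\left(f \right)} = 1$ ($C{\left(f \right)} = \frac{-10 + f}{-10 + f} = 1$)
$v{\left(k,x \right)} = - \frac{1789}{13}$ ($v{\left(k,x \right)} = -24 + 8 \left(\frac{83}{104} - \left(12 + 3 \left(-1\right)^{2}\right)\right) = -24 + 8 \left(\frac{83}{104} - 15\right) = -24 + 8 \left(- \frac{1477}{104}\right) = -24 - \frac{1477}{13} = - \frac{1789}{13}$)
$- v{\left(-236,C{\left(4 \right)} \right)} = \left(-1\right) \left(- \frac{1789}{13}\right) = \frac{1789}{13}$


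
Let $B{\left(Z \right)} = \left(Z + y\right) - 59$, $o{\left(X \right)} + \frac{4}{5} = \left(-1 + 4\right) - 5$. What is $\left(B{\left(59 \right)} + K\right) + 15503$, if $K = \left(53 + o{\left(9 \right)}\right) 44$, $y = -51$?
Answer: $\frac{88304}{5} \approx 17661.0$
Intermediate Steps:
$o{\left(X \right)} = - \frac{14}{5}$ ($o{\left(X \right)} = - \frac{4}{5} + \left(\left(-1 + 4\right) - 5\right) = - \frac{4}{5} + \left(3 - 5\right) = - \frac{4}{5} - 2 = - \frac{14}{5}$)
$B{\left(Z \right)} = -110 + Z$ ($B{\left(Z \right)} = \left(Z - 51\right) - 59 = \left(-51 + Z\right) - 59 = -110 + Z$)
$K = \frac{11044}{5}$ ($K = \left(53 - \frac{14}{5}\right) 44 = \frac{251}{5} \cdot 44 = \frac{11044}{5} \approx 2208.8$)
$\left(B{\left(59 \right)} + K\right) + 15503 = \left(\left(-110 + 59\right) + \frac{11044}{5}\right) + 15503 = \left(-51 + \frac{11044}{5}\right) + 15503 = \frac{10789}{5} + 15503 = \frac{88304}{5}$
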